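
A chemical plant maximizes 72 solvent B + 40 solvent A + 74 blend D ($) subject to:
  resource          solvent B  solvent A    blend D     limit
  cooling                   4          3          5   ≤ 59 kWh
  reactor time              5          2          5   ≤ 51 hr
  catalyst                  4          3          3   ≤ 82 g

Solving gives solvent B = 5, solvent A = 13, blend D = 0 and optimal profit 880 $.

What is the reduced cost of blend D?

-6

At the optimum: cooling uses 59 of 59 (binding); reactor time uses 51 of 51 (binding); catalyst uses 59 of 82 (slack = 23).
Since catalyst is not tight, its dual is 0.
The binding rows give the dual system: 4·y_cooling + 5·y_reactor time = 72 and 3·y_cooling + 2·y_reactor time = 40.
This yields shadow prices y_cooling = 8, y_reactor time = 8.
Reduced cost of blend D: c₃ − yᵀa₃ = 74 − (8·5 + 8·5) = 74 − 80 = -6.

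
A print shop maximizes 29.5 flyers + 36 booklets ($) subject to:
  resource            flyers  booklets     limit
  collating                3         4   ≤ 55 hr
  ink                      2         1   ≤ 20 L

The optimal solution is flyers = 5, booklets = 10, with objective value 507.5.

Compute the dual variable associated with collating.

8.5

Check each constraint at x*: collating 55/55 (tight); ink 20/20 (tight).
From A_Bᵀ y = c: 3·y_collating + 2·y_ink = 29.5; 4·y_collating + 1·y_ink = 36.
This yields shadow prices y_collating = 8.5, y_ink = 2.
Shadow price of collating = 8.5.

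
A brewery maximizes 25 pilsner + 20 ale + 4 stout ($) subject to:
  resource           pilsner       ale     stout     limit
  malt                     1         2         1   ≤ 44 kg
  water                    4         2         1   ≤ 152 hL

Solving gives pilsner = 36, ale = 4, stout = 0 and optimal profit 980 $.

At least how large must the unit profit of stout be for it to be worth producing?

10

At the optimum: malt uses 44 of 44 (binding); water uses 152 of 152 (binding).
Dual feasibility on the basic columns requires 1·y_malt + 4·y_water = 25, 2·y_malt + 2·y_water = 20.
This yields shadow prices y_malt = 5, y_water = 5.
stout enters the basis when its profit ≥ yᵀa₃ = 5·1 + 5·1 = 10.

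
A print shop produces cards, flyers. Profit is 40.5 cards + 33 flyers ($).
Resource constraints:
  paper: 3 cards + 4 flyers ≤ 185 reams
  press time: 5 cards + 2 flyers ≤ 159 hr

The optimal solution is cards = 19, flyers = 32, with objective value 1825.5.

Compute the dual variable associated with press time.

4.5

Check each constraint at x*: paper 185/185 (tight); press time 159/159 (tight).
The binding rows give the dual system: 3·y_paper + 5·y_press time = 40.5 and 4·y_paper + 2·y_press time = 33.
This yields shadow prices y_paper = 6, y_press time = 4.5.
Shadow price of press time = 4.5.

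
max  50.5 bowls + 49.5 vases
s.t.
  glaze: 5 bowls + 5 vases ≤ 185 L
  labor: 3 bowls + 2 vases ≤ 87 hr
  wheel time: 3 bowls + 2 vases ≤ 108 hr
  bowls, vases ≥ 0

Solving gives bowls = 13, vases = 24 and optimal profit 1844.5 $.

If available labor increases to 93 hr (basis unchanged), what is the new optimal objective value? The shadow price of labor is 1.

Δb = 6, so new z* = 1844.5 + (1)·(6) = 1844.5 + 6 = 1850.5.

1850.5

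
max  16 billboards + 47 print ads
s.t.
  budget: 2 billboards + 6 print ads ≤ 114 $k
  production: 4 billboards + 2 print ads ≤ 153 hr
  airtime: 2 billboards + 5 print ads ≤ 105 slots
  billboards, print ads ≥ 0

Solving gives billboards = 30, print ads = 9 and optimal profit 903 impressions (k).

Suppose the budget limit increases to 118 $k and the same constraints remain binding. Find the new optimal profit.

At the optimum: budget uses 114 of 114 (binding); production uses 138 of 153 (slack = 15); airtime uses 105 of 105 (binding).
Since production is not tight, its dual is 0.
Dual feasibility on the basic columns requires 2·y_budget + 2·y_airtime = 16, 6·y_budget + 5·y_airtime = 47.
Solving: y_budget = 7, y_airtime = 1.
Δz = y_budget·Δb = 7 × (4) = 28, so new z* = 903 + 28 = 931.

931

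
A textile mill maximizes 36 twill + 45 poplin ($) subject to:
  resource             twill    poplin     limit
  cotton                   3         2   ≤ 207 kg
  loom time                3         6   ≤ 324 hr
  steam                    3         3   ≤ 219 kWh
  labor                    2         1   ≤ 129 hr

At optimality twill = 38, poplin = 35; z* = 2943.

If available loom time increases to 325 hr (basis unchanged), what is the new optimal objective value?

2946

Binding: loom time and steam. Non-binding: cotton (23 unused), labor (18 unused).
By complementary slackness, y = 0 for the non-binding constraints.
Dual feasibility on the basic columns requires 3·y_loom time + 3·y_steam = 36, 6·y_loom time + 3·y_steam = 45.
This yields shadow prices y_loom time = 3, y_steam = 9.
Δz = y_loom time·Δb = 3 × (1) = 3, so new z* = 2943 + 3 = 2946.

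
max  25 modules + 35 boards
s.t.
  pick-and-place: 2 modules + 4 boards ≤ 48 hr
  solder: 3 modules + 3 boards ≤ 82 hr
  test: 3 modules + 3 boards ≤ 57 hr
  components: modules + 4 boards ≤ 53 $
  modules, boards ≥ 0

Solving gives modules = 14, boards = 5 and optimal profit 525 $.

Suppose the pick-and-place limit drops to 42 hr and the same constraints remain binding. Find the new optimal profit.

495

Binding: pick-and-place and test. Non-binding: solder (25 unused), components (19 unused).
By complementary slackness, y = 0 for the non-binding constraints.
The binding rows give the dual system: 2·y_pick-and-place + 3·y_test = 25 and 4·y_pick-and-place + 3·y_test = 35.
Solving: y_pick-and-place = 5, y_test = 5.
Δz = y_pick-and-place·Δb = 5 × (-6) = -30, so new z* = 525 − 30 = 495.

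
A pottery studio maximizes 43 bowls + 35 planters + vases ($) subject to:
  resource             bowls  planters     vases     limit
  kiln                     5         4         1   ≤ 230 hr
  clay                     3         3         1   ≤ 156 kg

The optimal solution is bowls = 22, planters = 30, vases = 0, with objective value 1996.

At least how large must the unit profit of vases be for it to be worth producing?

9

Both kiln and clay are binding at x*.
Dual feasibility on the basic columns requires 5·y_kiln + 3·y_clay = 43, 4·y_kiln + 3·y_clay = 35.
→ y_kiln = 8 and y_clay = 1.
vases enters the basis when its profit ≥ yᵀa₃ = 8·1 + 1·1 = 9.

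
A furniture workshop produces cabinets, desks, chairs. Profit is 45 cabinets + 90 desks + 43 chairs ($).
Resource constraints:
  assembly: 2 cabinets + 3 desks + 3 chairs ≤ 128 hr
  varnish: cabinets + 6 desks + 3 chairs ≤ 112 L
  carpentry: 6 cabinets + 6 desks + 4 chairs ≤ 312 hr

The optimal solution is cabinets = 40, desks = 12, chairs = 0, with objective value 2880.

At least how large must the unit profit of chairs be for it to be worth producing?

51

Check each constraint at x*: assembly 116/128 (slack 12); varnish 112/112 (tight); carpentry 312/312 (tight).
By complementary slackness, y = 0 for the non-binding constraint.
The binding rows give the dual system: 1·y_varnish + 6·y_carpentry = 45 and 6·y_varnish + 6·y_carpentry = 90.
This yields shadow prices y_varnish = 9, y_carpentry = 6.
chairs enters the basis when its profit ≥ yᵀa₃ = 9·3 + 6·4 = 51.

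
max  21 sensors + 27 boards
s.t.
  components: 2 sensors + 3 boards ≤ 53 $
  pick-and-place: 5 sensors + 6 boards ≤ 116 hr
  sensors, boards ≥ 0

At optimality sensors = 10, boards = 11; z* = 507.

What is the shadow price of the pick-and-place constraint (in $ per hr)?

3

Both components and pick-and-place are binding at x*.
Dual feasibility on the basic columns requires 2·y_components + 5·y_pick-and-place = 21, 3·y_components + 6·y_pick-and-place = 27.
This yields shadow prices y_components = 3, y_pick-and-place = 3.
Shadow price of pick-and-place = 3.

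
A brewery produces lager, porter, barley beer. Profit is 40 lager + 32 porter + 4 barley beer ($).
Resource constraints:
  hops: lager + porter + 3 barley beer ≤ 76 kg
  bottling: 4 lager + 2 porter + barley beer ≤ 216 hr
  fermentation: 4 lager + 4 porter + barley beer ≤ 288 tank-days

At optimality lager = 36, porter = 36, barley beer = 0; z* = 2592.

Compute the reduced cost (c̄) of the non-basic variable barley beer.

At the optimum: hops uses 72 of 76 (slack = 4); bottling uses 216 of 216 (binding); fermentation uses 288 of 288 (binding).
By complementary slackness, y = 0 for the non-binding constraint.
From A_Bᵀ y = c: 4·y_bottling + 4·y_fermentation = 40; 2·y_bottling + 4·y_fermentation = 32.
This yields shadow prices y_bottling = 4, y_fermentation = 6.
Reduced cost of barley beer: c₃ − yᵀa₃ = 4 − (4·1 + 6·1) = 4 − 10 = -6.

-6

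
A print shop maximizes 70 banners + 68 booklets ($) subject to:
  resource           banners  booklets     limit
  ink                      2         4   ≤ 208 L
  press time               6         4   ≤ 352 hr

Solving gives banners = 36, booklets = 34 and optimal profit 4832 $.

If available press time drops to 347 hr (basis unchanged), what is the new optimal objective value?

4787

Check each constraint at x*: ink 208/208 (tight); press time 352/352 (tight).
Dual feasibility on the basic columns requires 2·y_ink + 6·y_press time = 70, 4·y_ink + 4·y_press time = 68.
Solving: y_ink = 8, y_press time = 9.
Δz = y_press time·Δb = 9 × (-5) = -45, so new z* = 4832 − 45 = 4787.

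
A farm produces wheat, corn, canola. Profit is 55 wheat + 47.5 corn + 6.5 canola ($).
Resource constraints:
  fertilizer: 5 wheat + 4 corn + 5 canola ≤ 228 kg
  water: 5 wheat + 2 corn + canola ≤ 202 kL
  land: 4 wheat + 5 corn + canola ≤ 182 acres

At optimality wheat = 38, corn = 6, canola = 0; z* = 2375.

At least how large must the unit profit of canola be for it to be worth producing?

12.5

Binding: water and land. Non-binding: fertilizer (14 unused).
Since fertilizer is not tight, its dual is 0.
From A_Bᵀ y = c: 5·y_water + 4·y_land = 55; 2·y_water + 5·y_land = 47.5.
Solving: y_water = 5, y_land = 7.5.
canola enters the basis when its profit ≥ yᵀa₃ = 5·1 + 7.5·1 = 12.5.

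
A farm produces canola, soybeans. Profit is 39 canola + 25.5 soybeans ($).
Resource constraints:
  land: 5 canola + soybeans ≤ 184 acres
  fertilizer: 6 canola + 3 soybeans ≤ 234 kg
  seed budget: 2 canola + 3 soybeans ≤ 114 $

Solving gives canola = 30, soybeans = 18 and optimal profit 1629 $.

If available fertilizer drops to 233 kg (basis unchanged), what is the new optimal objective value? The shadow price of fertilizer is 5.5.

Δb = -1, so new z* = 1629 + (5.5)·(-1) = 1629 − 5.5 = 1623.5.

1623.5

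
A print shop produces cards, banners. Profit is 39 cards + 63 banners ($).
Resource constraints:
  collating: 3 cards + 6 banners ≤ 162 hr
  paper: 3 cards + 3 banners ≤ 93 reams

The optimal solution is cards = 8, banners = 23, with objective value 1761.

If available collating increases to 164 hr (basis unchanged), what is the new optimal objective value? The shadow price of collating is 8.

Δb = 2, so new z* = 1761 + (8)·(2) = 1761 + 16 = 1777.

1777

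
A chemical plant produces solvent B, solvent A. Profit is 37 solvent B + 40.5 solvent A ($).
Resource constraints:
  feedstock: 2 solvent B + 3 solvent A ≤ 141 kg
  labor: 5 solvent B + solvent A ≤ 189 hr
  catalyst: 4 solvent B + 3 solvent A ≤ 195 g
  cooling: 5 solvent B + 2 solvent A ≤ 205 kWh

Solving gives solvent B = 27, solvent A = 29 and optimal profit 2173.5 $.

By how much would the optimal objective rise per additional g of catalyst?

5

At the optimum: feedstock uses 141 of 141 (binding); labor uses 164 of 189 (slack = 25); catalyst uses 195 of 195 (binding); cooling uses 193 of 205 (slack = 12).
By complementary slackness, y = 0 for the non-binding constraints.
From A_Bᵀ y = c: 2·y_feedstock + 4·y_catalyst = 37; 3·y_feedstock + 3·y_catalyst = 40.5.
→ y_feedstock = 8.5 and y_catalyst = 5.
Shadow price of catalyst = 5.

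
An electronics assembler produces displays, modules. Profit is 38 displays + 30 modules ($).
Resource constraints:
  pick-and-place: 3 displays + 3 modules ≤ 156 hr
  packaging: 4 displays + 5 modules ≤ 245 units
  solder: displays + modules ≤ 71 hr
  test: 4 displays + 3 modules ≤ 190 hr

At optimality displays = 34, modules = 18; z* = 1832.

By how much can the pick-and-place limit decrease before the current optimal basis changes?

13.5

Binding constraints: pick-and-place, test. The basis is B = [[3,3],[4,3]] with det -3.
Per unit decrease in pick-and-place, x* moves by d = (1, -1.3333).
The basis stays optimal until modules reaches 0; allowable decrease = 13.5 hr.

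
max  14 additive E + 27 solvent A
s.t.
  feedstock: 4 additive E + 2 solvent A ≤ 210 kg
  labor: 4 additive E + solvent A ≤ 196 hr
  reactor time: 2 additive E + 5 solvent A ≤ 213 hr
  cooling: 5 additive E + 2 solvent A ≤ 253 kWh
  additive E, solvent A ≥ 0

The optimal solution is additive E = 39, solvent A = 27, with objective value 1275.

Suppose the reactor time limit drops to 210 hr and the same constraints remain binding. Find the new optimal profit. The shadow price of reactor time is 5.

Δb = -3, so new z* = 1275 + (5)·(-3) = 1275 − 15 = 1260.

1260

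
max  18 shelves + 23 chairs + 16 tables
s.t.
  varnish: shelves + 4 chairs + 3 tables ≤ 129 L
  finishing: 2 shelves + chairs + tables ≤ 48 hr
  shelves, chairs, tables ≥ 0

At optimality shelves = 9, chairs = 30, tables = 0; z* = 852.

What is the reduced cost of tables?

Check each constraint at x*: varnish 129/129 (tight); finishing 48/48 (tight).
The binding rows give the dual system: 1·y_varnish + 2·y_finishing = 18 and 4·y_varnish + 1·y_finishing = 23.
Solving: y_varnish = 4, y_finishing = 7.
Reduced cost of tables: c₃ − yᵀa₃ = 16 − (4·3 + 7·1) = 16 − 19 = -3.

-3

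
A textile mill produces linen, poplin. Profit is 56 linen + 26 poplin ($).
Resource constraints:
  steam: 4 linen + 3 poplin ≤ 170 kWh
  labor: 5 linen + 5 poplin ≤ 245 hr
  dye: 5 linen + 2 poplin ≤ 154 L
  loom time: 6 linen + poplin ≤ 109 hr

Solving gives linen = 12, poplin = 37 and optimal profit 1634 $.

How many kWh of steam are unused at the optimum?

11

steam used = 4·12 + 3·37 = 159; slack = 170 − 159 = 11.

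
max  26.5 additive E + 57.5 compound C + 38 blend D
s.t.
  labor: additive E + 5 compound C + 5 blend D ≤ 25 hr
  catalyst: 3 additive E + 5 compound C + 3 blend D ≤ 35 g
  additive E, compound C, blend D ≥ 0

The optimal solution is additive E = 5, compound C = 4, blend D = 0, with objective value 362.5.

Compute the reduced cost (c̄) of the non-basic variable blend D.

-4.5

Both labor and catalyst are binding at x*.
Dual feasibility on the basic columns requires 1·y_labor + 3·y_catalyst = 26.5, 5·y_labor + 5·y_catalyst = 57.5.
Solving: y_labor = 4, y_catalyst = 7.5.
Reduced cost of blend D: c₃ − yᵀa₃ = 38 − (4·5 + 7.5·3) = 38 − 42.5 = -4.5.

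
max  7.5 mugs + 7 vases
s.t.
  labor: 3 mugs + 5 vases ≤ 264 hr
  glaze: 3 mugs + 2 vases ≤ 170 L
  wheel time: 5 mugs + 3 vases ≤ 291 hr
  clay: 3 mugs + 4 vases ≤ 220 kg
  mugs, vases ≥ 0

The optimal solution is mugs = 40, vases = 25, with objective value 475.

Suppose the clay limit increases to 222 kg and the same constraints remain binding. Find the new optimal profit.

477

Check each constraint at x*: labor 245/264 (slack 19); glaze 170/170 (tight); wheel time 275/291 (slack 16); clay 220/220 (tight).
By complementary slackness, y = 0 for the non-binding constraints.
The binding rows give the dual system: 3·y_glaze + 3·y_clay = 7.5 and 2·y_glaze + 4·y_clay = 7.
→ y_glaze = 1.5 and y_clay = 1.
Δz = y_clay·Δb = 1 × (2) = 2, so new z* = 475 + 2 = 477.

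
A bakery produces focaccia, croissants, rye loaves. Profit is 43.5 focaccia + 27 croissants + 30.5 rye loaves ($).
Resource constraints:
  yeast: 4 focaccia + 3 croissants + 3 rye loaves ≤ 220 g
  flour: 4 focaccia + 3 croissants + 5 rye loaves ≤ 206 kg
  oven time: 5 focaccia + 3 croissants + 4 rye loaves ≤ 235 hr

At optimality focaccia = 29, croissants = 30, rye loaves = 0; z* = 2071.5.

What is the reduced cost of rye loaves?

-7

Check each constraint at x*: yeast 206/220 (slack 14); flour 206/206 (tight); oven time 235/235 (tight).
Since yeast is not tight, its dual is 0.
Dual feasibility on the basic columns requires 4·y_flour + 5·y_oven time = 43.5, 3·y_flour + 3·y_oven time = 27.
Solving: y_flour = 1.5, y_oven time = 7.5.
Reduced cost of rye loaves: c₃ − yᵀa₃ = 30.5 − (1.5·5 + 7.5·4) = 30.5 − 37.5 = -7.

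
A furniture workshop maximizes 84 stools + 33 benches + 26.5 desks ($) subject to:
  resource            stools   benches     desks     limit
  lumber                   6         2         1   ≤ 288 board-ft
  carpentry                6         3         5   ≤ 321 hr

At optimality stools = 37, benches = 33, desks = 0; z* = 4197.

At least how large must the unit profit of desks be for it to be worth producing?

34

At the optimum: lumber uses 288 of 288 (binding); carpentry uses 321 of 321 (binding).
From A_Bᵀ y = c: 6·y_lumber + 6·y_carpentry = 84; 2·y_lumber + 3·y_carpentry = 33.
This yields shadow prices y_lumber = 9, y_carpentry = 5.
desks enters the basis when its profit ≥ yᵀa₃ = 9·1 + 5·5 = 34.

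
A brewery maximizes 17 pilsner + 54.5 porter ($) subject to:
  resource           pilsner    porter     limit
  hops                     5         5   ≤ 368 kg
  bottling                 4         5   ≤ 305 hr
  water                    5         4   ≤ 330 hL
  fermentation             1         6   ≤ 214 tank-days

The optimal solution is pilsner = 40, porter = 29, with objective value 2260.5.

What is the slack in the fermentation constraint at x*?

fermentation used = 1·40 + 6·29 = 214; slack = 214 − 214 = 0.

0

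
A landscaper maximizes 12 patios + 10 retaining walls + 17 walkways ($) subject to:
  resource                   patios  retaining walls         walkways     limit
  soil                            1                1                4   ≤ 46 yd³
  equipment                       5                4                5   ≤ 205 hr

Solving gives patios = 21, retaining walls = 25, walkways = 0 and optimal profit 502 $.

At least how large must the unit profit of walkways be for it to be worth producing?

Both soil and equipment are binding at x*.
Dual feasibility on the basic columns requires 1·y_soil + 5·y_equipment = 12, 1·y_soil + 4·y_equipment = 10.
→ y_soil = 2 and y_equipment = 2.
walkways enters the basis when its profit ≥ yᵀa₃ = 2·4 + 2·5 = 18.

18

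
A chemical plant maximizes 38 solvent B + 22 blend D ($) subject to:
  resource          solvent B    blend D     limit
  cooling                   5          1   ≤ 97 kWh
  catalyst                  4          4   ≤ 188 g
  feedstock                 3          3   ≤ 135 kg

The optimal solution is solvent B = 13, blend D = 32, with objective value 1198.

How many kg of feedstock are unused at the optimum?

0

feedstock used = 3·13 + 3·32 = 135; slack = 135 − 135 = 0.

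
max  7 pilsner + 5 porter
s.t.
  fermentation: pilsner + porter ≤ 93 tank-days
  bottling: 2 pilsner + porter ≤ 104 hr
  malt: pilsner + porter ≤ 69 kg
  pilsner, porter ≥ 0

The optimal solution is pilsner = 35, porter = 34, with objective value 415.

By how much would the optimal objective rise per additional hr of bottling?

Check each constraint at x*: fermentation 69/93 (slack 24); bottling 104/104 (tight); malt 69/69 (tight).
Since fermentation is not tight, its dual is 0.
The binding rows give the dual system: 2·y_bottling + 1·y_malt = 7 and 1·y_bottling + 1·y_malt = 5.
Solving: y_bottling = 2, y_malt = 3.
Shadow price of bottling = 2.

2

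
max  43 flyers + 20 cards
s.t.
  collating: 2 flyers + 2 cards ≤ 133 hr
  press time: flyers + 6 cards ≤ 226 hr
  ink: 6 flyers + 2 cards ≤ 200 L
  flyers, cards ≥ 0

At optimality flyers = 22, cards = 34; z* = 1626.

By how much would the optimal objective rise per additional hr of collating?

At the optimum: collating uses 112 of 133 (slack = 21); press time uses 226 of 226 (binding); ink uses 200 of 200 (binding).
Slack constraints have shadow price 0 (complementary slackness).
Dual feasibility on the basic columns requires 1·y_press time + 6·y_ink = 43, 6·y_press time + 2·y_ink = 20.
→ y_press time = 1 and y_ink = 7.
Shadow price of collating = 0.

0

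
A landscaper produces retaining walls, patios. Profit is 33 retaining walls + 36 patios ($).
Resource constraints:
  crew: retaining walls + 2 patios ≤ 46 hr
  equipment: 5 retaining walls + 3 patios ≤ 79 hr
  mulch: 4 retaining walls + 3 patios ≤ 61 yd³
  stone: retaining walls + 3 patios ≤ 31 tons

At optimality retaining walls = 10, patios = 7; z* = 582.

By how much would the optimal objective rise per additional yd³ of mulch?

7

Binding: mulch and stone. Non-binding: crew (22 unused), equipment (8 unused).
Slack constraints have shadow price 0 (complementary slackness).
Dual feasibility on the basic columns requires 4·y_mulch + 1·y_stone = 33, 3·y_mulch + 3·y_stone = 36.
This yields shadow prices y_mulch = 7, y_stone = 5.
Shadow price of mulch = 7.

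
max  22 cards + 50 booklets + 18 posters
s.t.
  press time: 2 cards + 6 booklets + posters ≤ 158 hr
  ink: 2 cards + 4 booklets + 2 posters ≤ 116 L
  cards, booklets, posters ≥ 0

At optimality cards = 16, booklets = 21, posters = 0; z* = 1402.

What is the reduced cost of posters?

-1

Both press time and ink are binding at x*.
The binding rows give the dual system: 2·y_press time + 2·y_ink = 22 and 6·y_press time + 4·y_ink = 50.
Solving: y_press time = 3, y_ink = 8.
Reduced cost of posters: c₃ − yᵀa₃ = 18 − (3·1 + 8·2) = 18 − 19 = -1.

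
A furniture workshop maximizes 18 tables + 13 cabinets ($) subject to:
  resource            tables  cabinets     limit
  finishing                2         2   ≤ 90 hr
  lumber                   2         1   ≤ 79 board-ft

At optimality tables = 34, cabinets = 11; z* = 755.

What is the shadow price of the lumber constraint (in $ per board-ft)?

5

Both finishing and lumber are binding at x*.
Dual feasibility on the basic columns requires 2·y_finishing + 2·y_lumber = 18, 2·y_finishing + 1·y_lumber = 13.
This yields shadow prices y_finishing = 4, y_lumber = 5.
Shadow price of lumber = 5.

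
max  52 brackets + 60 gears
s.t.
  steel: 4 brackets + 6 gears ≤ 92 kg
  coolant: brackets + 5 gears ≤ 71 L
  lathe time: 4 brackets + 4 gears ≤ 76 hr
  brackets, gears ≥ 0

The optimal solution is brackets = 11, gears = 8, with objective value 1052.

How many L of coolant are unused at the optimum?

20

coolant used = 1·11 + 5·8 = 51; slack = 71 − 51 = 20.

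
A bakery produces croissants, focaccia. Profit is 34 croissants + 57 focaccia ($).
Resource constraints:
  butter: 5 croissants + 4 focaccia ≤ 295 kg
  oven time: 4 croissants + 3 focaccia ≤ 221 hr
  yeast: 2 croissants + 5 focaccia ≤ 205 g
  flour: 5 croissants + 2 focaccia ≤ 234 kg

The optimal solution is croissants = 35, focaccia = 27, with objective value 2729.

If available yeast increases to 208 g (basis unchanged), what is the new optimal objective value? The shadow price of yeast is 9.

Δb = 3, so new z* = 2729 + (9)·(3) = 2729 + 27 = 2756.

2756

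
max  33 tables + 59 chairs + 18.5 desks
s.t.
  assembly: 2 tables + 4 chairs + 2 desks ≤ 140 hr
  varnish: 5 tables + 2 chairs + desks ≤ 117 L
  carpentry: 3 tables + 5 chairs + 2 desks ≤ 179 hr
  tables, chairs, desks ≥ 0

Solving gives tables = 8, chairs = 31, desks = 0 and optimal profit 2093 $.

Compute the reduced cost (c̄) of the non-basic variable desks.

Binding: assembly and carpentry. Non-binding: varnish (15 unused).
Slack constraints have shadow price 0 (complementary slackness).
From A_Bᵀ y = c: 2·y_assembly + 3·y_carpentry = 33; 4·y_assembly + 5·y_carpentry = 59.
This yields shadow prices y_assembly = 6, y_carpentry = 7.
Reduced cost of desks: c₃ − yᵀa₃ = 18.5 − (6·2 + 7·2) = 18.5 − 26 = -7.5.

-7.5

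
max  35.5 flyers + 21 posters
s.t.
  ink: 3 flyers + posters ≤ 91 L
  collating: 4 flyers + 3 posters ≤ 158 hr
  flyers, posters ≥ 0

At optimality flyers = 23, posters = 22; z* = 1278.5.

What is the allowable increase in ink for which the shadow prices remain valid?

Binding constraints: ink, collating. The basis is B = [[3,1],[4,3]] with det 5.
Per unit increase in ink, x* moves by d = (0.6, -0.8).
The basis stays optimal until posters reaches 0; allowable increase = 27.5 L.

27.5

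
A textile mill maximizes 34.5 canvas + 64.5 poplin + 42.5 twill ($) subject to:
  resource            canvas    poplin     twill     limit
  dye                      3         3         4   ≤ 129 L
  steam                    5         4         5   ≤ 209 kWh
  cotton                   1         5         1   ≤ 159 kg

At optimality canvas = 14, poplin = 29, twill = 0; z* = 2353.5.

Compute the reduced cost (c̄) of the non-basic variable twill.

-1

Binding: dye and cotton. Non-binding: steam (23 unused).
Slack constraints have shadow price 0 (complementary slackness).
From A_Bᵀ y = c: 3·y_dye + 1·y_cotton = 34.5; 3·y_dye + 5·y_cotton = 64.5.
→ y_dye = 9 and y_cotton = 7.5.
Reduced cost of twill: c₃ − yᵀa₃ = 42.5 − (9·4 + 7.5·1) = 42.5 − 43.5 = -1.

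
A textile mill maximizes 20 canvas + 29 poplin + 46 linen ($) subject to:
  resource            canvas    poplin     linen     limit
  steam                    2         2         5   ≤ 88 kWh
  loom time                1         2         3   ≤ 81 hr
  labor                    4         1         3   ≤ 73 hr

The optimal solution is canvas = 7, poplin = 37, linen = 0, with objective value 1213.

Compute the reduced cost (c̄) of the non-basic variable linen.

-8.5

Binding: steam and loom time. Non-binding: labor (8 unused).
Slack constraints have shadow price 0 (complementary slackness).
Dual feasibility on the basic columns requires 2·y_steam + 1·y_loom time = 20, 2·y_steam + 2·y_loom time = 29.
This yields shadow prices y_steam = 5.5, y_loom time = 9.
Reduced cost of linen: c₃ − yᵀa₃ = 46 − (5.5·5 + 9·3) = 46 − 54.5 = -8.5.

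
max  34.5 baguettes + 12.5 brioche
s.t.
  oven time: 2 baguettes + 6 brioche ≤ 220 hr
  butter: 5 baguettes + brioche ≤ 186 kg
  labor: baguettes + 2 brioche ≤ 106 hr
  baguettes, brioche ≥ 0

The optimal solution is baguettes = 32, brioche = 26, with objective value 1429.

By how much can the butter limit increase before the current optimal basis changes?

Binding constraints: oven time, butter. The basis is B = [[2,6],[5,1]] with det -28.
Per unit increase in butter, x* moves by d = (0.2143, -0.0714).
The basis stays optimal until labor becomes binding; allowable increase = 308 kg.

308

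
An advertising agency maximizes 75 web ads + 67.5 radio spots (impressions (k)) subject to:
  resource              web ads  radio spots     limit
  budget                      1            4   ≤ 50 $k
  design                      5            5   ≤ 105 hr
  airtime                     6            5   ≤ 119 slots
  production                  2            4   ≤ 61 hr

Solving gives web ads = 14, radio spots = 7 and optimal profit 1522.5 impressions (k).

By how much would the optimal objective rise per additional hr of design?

At the optimum: budget uses 42 of 50 (slack = 8); design uses 105 of 105 (binding); airtime uses 119 of 119 (binding); production uses 56 of 61 (slack = 5).
Slack constraints have shadow price 0 (complementary slackness).
The binding rows give the dual system: 5·y_design + 6·y_airtime = 75 and 5·y_design + 5·y_airtime = 67.5.
This yields shadow prices y_design = 6, y_airtime = 7.5.
Shadow price of design = 6.

6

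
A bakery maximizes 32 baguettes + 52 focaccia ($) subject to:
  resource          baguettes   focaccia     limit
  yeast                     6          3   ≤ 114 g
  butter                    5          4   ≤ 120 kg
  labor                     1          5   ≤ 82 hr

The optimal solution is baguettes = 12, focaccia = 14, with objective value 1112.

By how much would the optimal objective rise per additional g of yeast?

Binding: yeast and labor. Non-binding: butter (4 unused).
Since butter is not tight, its dual is 0.
From A_Bᵀ y = c: 6·y_yeast + 1·y_labor = 32; 3·y_yeast + 5·y_labor = 52.
→ y_yeast = 4 and y_labor = 8.
Shadow price of yeast = 4.

4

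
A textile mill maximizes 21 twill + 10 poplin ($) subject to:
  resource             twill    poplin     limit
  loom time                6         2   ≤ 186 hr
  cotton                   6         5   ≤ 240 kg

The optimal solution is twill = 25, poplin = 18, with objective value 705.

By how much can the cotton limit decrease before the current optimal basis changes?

Binding constraints: loom time, cotton. The basis is B = [[6,2],[6,5]] with det 18.
Per unit decrease in cotton, x* moves by d = (0.1111, -0.3333).
The basis stays optimal until poplin reaches 0; allowable decrease = 54 kg.

54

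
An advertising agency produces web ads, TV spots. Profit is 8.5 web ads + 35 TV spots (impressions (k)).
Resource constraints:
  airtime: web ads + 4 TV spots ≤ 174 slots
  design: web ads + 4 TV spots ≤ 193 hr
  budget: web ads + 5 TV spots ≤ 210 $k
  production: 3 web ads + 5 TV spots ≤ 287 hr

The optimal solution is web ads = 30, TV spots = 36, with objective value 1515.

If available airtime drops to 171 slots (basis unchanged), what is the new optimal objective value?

Check each constraint at x*: airtime 174/174 (tight); design 174/193 (slack 19); budget 210/210 (tight); production 270/287 (slack 17).
Since design, production are not tight, their duals are 0.
The binding rows give the dual system: 1·y_airtime + 1·y_budget = 8.5 and 4·y_airtime + 5·y_budget = 35.
→ y_airtime = 7.5 and y_budget = 1.
Δz = y_airtime·Δb = 7.5 × (-3) = -22.5, so new z* = 1515 − 22.5 = 1492.5.

1492.5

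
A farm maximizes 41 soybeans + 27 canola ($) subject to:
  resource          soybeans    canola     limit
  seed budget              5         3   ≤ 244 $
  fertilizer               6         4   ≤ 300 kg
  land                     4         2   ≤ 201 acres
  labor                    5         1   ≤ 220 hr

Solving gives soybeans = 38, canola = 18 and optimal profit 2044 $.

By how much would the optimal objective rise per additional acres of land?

0

At the optimum: seed budget uses 244 of 244 (binding); fertilizer uses 300 of 300 (binding); land uses 188 of 201 (slack = 13); labor uses 208 of 220 (slack = 12).
Slack constraints have shadow price 0 (complementary slackness).
From A_Bᵀ y = c: 5·y_seed budget + 6·y_fertilizer = 41; 3·y_seed budget + 4·y_fertilizer = 27.
Solving: y_seed budget = 1, y_fertilizer = 6.
Shadow price of land = 0.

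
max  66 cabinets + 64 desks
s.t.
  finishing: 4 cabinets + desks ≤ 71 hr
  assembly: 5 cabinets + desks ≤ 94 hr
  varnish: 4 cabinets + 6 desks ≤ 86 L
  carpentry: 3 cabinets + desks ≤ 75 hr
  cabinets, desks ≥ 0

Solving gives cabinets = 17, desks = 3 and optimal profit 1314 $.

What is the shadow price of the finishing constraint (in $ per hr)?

Binding: finishing and varnish. Non-binding: assembly (6 unused), carpentry (21 unused).
Slack constraints have shadow price 0 (complementary slackness).
From A_Bᵀ y = c: 4·y_finishing + 4·y_varnish = 66; 1·y_finishing + 6·y_varnish = 64.
This yields shadow prices y_finishing = 7, y_varnish = 9.5.
Shadow price of finishing = 7.

7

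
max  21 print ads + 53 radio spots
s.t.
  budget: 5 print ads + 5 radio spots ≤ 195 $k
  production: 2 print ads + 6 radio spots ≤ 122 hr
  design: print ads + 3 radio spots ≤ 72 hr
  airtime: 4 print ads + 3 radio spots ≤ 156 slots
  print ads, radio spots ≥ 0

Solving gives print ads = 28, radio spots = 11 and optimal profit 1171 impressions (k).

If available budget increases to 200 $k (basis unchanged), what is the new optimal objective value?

Check each constraint at x*: budget 195/195 (tight); production 122/122 (tight); design 61/72 (slack 11); airtime 145/156 (slack 11).
By complementary slackness, y = 0 for the non-binding constraints.
From A_Bᵀ y = c: 5·y_budget + 2·y_production = 21; 5·y_budget + 6·y_production = 53.
→ y_budget = 1 and y_production = 8.
Δz = y_budget·Δb = 1 × (5) = 5, so new z* = 1171 + 5 = 1176.

1176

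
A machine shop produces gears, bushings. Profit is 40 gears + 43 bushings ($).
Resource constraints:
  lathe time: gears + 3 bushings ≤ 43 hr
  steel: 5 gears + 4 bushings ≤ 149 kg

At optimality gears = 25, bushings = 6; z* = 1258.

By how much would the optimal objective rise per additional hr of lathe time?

5

Both lathe time and steel are binding at x*.
Dual feasibility on the basic columns requires 1·y_lathe time + 5·y_steel = 40, 3·y_lathe time + 4·y_steel = 43.
→ y_lathe time = 5 and y_steel = 7.
Shadow price of lathe time = 5.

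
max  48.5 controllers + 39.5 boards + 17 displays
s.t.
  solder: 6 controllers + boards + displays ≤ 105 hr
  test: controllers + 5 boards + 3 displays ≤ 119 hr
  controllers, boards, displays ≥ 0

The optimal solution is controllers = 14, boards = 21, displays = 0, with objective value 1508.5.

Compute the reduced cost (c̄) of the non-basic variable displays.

-9.5

Check each constraint at x*: solder 105/105 (tight); test 119/119 (tight).
The binding rows give the dual system: 6·y_solder + 1·y_test = 48.5 and 1·y_solder + 5·y_test = 39.5.
→ y_solder = 7 and y_test = 6.5.
Reduced cost of displays: c₃ − yᵀa₃ = 17 − (7·1 + 6.5·3) = 17 − 26.5 = -9.5.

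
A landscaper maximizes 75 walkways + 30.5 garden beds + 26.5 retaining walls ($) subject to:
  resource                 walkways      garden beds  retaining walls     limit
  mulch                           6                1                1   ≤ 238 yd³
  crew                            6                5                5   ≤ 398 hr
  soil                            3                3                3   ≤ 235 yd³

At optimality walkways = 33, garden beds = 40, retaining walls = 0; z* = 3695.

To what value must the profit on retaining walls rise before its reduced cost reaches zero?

30.5

Binding: mulch and crew. Non-binding: soil (16 unused).
Slack constraints have shadow price 0 (complementary slackness).
Dual feasibility on the basic columns requires 6·y_mulch + 6·y_crew = 75, 1·y_mulch + 5·y_crew = 30.5.
Solving: y_mulch = 8, y_crew = 4.5.
retaining walls enters the basis when its profit ≥ yᵀa₃ = 8·1 + 4.5·5 = 30.5.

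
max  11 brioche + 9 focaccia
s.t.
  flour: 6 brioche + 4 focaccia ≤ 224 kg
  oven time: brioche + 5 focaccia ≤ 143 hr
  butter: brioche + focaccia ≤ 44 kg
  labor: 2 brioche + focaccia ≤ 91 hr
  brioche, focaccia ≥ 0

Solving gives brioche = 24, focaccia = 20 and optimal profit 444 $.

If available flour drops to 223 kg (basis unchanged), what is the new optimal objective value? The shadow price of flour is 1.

443

Δb = -1, so new z* = 444 + (1)·(-1) = 444 − 1 = 443.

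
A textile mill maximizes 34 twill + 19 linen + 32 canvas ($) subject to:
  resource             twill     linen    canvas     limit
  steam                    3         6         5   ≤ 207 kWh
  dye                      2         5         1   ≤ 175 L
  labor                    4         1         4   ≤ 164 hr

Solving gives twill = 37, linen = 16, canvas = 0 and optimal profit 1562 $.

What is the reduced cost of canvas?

-6

Binding: steam and labor. Non-binding: dye (21 unused).
Slack constraints have shadow price 0 (complementary slackness).
From A_Bᵀ y = c: 3·y_steam + 4·y_labor = 34; 6·y_steam + 1·y_labor = 19.
→ y_steam = 2 and y_labor = 7.
Reduced cost of canvas: c₃ − yᵀa₃ = 32 − (2·5 + 7·4) = 32 − 38 = -6.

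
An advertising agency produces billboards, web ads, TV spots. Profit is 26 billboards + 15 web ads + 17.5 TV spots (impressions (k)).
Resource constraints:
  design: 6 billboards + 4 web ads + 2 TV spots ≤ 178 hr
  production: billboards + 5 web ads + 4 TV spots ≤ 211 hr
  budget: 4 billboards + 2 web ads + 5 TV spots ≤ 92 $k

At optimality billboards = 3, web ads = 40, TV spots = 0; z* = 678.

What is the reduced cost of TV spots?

Binding: design and budget. Non-binding: production (8 unused).
Since production is not tight, its dual is 0.
From A_Bᵀ y = c: 6·y_design + 4·y_budget = 26; 4·y_design + 2·y_budget = 15.
→ y_design = 2 and y_budget = 3.5.
Reduced cost of TV spots: c₃ − yᵀa₃ = 17.5 − (2·2 + 3.5·5) = 17.5 − 21.5 = -4.

-4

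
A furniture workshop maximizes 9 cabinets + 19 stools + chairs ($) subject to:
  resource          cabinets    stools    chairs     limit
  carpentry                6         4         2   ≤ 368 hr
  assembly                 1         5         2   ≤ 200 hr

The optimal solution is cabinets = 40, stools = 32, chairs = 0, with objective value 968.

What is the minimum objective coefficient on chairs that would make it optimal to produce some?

At the optimum: carpentry uses 368 of 368 (binding); assembly uses 200 of 200 (binding).
Dual feasibility on the basic columns requires 6·y_carpentry + 1·y_assembly = 9, 4·y_carpentry + 5·y_assembly = 19.
Solving: y_carpentry = 1, y_assembly = 3.
chairs enters the basis when its profit ≥ yᵀa₃ = 1·2 + 3·2 = 8.

8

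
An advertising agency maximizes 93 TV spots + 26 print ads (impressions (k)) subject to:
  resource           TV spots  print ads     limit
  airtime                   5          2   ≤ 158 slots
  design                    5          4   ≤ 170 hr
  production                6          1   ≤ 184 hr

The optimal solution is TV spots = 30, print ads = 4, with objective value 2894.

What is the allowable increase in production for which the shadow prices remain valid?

5.6

Binding constraints: airtime, production. The basis is B = [[5,2],[6,1]] with det -7.
Per unit increase in production, x* moves by d = (0.2857, -0.7143).
The basis stays optimal until print ads reaches 0; allowable increase = 5.6 hr.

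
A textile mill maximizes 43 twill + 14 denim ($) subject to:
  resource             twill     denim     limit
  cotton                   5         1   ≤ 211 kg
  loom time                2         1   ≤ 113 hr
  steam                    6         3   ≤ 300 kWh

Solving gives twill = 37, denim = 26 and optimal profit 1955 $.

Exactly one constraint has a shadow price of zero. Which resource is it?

loom time

cotton: 211/211 (binding)
loom time: 100/113 (slack 13)
steam: 300/300 (binding)
By complementary slackness, a constraint with positive slack has shadow price 0 → loom time.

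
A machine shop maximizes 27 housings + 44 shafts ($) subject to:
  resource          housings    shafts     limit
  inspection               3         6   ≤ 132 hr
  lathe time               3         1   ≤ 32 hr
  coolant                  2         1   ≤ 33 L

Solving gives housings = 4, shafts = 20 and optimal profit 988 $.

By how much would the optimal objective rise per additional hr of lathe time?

2

Check each constraint at x*: inspection 132/132 (tight); lathe time 32/32 (tight); coolant 28/33 (slack 5).
By complementary slackness, y = 0 for the non-binding constraint.
The binding rows give the dual system: 3·y_inspection + 3·y_lathe time = 27 and 6·y_inspection + 1·y_lathe time = 44.
→ y_inspection = 7 and y_lathe time = 2.
Shadow price of lathe time = 2.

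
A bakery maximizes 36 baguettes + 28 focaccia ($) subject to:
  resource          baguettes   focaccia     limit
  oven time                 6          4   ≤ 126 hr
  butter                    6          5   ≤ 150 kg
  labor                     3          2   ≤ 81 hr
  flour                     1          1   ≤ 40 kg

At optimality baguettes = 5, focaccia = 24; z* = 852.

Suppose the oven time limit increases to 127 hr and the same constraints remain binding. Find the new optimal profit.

Binding: oven time and butter. Non-binding: labor (18 unused), flour (11 unused).
Slack constraints have shadow price 0 (complementary slackness).
The binding rows give the dual system: 6·y_oven time + 6·y_butter = 36 and 4·y_oven time + 5·y_butter = 28.
Solving: y_oven time = 2, y_butter = 4.
Δz = y_oven time·Δb = 2 × (1) = 2, so new z* = 852 + 2 = 854.

854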